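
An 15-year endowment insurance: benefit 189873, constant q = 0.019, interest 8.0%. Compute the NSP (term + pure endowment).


Term component = 27825.1713
Pure endowment = 15_p_x * v^15 * benefit = 0.749955 * 0.315242 * 189873 = 44889.2129
NSP = 72714.3842


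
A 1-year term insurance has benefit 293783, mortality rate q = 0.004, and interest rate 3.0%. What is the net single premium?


NSP = benefit * q * v
v = 1/(1+i) = 0.970874
NSP = 293783 * 0.004 * 0.970874
= 1140.9049


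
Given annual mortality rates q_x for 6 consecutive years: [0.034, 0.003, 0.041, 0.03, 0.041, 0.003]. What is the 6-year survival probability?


p_k = 1 - q_k for each year
Survival = product of (1 - q_k)
= 0.966 * 0.997 * 0.959 * 0.97 * 0.959 * 0.997
= 0.8566


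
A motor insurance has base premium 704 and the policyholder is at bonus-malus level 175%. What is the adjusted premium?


adjusted = base * BM_level / 100
= 704 * 175 / 100
= 704 * 1.75
= 1232.0


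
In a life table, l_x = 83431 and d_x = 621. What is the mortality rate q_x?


q_x = d_x / l_x
= 621 / 83431
= 0.0074


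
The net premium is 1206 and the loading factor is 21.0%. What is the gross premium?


Gross = net * (1 + loading)
= 1206 * (1 + 0.21)
= 1206 * 1.21
= 1459.26


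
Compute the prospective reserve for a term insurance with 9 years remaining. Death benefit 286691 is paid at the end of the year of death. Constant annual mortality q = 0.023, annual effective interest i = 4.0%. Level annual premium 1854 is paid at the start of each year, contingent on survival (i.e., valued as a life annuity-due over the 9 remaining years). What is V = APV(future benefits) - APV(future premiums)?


v = 1/(1+i) = 0.961538
APV(future benefits) per unit = sum_{k=0}^{8} k_p_x * q * v^(k+1) = 0.157043
APV(future benefits) = 286691 * 0.157043 = 45022.9453
Life annuity-due factor ä_{x:9} = sum_{k=0}^{8} k_p_x * v^k = 7.101095
APV(future premiums) = 1854 * 7.101095 = 13165.4308
V = 45022.9453 - 13165.4308
= 31857.5144


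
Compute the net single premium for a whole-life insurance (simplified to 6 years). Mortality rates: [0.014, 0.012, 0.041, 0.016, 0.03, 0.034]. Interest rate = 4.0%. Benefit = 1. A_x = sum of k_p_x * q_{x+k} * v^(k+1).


v = 0.961538
Year 0: k_p_x=1.0, q=0.014, term=0.013462
Year 1: k_p_x=0.986, q=0.012, term=0.010939
Year 2: k_p_x=0.974168, q=0.041, term=0.035507
Year 3: k_p_x=0.934227, q=0.016, term=0.012777
Year 4: k_p_x=0.919279, q=0.03, term=0.022667
Year 5: k_p_x=0.891701, q=0.034, term=0.023961
A_x = 0.1193


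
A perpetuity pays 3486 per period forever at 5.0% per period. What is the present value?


PV = PMT / i
= 3486 / 0.05
= 69720.0


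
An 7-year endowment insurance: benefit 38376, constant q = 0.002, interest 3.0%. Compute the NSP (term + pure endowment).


Term component = 475.4395
Pure endowment = 7_p_x * v^7 * benefit = 0.986084 * 0.813092 * 38376 = 30768.9674
NSP = 31244.4069


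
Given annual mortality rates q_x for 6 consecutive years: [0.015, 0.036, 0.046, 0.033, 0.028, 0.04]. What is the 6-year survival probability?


p_k = 1 - q_k for each year
Survival = product of (1 - q_k)
= 0.985 * 0.964 * 0.954 * 0.967 * 0.972 * 0.96
= 0.8174


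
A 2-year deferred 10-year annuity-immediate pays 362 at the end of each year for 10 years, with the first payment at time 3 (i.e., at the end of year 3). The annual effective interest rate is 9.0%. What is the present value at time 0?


PV at time 2 of the 10-year annuity-immediate:
a_n = 362 * (1-(1+0.09)^(-10))/0.09 = 2323.1921
Discount back 2 years to time 0:
PV = 2323.1921 * (1+0.09)^(-2)
= 2323.1921 * 0.84168
= 1955.3843


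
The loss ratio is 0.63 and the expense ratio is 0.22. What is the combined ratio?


Combined ratio = loss ratio + expense ratio
= 0.63 + 0.22
= 0.85


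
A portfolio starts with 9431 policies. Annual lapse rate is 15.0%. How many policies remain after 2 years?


remaining = initial * (1 - lapse)^years
= 9431 * (1 - 0.15)^2
= 9431 * 0.7225
= 6813.8975


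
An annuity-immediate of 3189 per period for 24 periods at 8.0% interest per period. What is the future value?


FV = PMT * ((1+i)^n - 1) / i
= 3189 * ((1.08)^24 - 1) / 0.08
= 3189 * (6.341181 - 1) / 0.08
= 212912.8171


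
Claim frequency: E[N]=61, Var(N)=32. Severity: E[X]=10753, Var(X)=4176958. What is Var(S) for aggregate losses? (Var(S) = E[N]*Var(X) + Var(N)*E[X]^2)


Var(S) = E[N]*Var(X) + Var(N)*E[X]^2
= 61*4176958 + 32*10753^2
= 254794438 + 3700064288
= 3.9549e+09


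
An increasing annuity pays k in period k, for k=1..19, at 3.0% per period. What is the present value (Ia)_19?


(Ia)_n = sum_{k=1}^{n} k * v^k, v = 1/(1+i)
v = 0.970874
Sum computed term by term:
(Ia)_19 = 130.6026


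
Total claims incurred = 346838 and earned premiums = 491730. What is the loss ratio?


Loss ratio = claims / premiums
= 346838 / 491730
= 0.7053


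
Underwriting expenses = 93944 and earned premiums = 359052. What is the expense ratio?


Expense ratio = expenses / premiums
= 93944 / 359052
= 0.2616


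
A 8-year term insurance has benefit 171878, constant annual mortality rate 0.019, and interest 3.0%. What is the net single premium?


NSP = benefit * sum_{k=0}^{n-1} k_p_x * q * v^(k+1)
With constant q=0.019, v=0.970874
Sum = 0.125205
NSP = 171878 * 0.125205
= 21520.0275


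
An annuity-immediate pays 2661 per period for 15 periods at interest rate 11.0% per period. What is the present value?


PV = PMT * (1 - (1+i)^(-n)) / i
= 2661 * (1 - (1+0.11)^(-15)) / 0.11
= 2661 * (1 - 0.209004) / 0.11
= 2661 * 7.19087
= 19134.9039


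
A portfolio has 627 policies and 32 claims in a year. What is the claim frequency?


frequency = claims / policies
= 32 / 627
= 0.051


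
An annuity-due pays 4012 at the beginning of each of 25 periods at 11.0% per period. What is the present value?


PV_due = PMT * (1-(1+i)^(-n))/i * (1+i)
PV_immediate = 33788.0396
PV_due = 33788.0396 * 1.11
= 37504.724


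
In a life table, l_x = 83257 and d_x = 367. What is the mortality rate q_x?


q_x = d_x / l_x
= 367 / 83257
= 0.0044


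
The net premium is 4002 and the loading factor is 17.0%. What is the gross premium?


Gross = net * (1 + loading)
= 4002 * (1 + 0.17)
= 4002 * 1.17
= 4682.34


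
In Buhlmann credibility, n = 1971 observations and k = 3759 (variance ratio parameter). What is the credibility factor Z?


Z = n / (n + k)
= 1971 / (1971 + 3759)
= 1971 / 5730
= 0.344


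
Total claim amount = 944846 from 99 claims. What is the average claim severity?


severity = total / number
= 944846 / 99
= 9543.899


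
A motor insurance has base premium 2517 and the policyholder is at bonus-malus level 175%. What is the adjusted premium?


adjusted = base * BM_level / 100
= 2517 * 175 / 100
= 2517 * 1.75
= 4404.75


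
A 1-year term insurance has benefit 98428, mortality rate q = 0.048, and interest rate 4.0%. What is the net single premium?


NSP = benefit * q * v
v = 1/(1+i) = 0.961538
NSP = 98428 * 0.048 * 0.961538
= 4542.8308


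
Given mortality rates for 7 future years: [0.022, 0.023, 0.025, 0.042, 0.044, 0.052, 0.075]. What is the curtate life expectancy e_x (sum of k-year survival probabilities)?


e_x = sum_{k=1}^{n} k_p_x
k_p_x values:
  1_p_x = 0.978
  2_p_x = 0.955506
  3_p_x = 0.931618
  4_p_x = 0.89249
  5_p_x = 0.853221
  6_p_x = 0.808853
  7_p_x = 0.748189
e_x = 6.1679


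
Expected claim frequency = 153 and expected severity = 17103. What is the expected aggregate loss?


E[S] = E[N] * E[X]
= 153 * 17103
= 2.6168e+06


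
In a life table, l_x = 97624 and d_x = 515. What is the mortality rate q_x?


q_x = d_x / l_x
= 515 / 97624
= 0.0053


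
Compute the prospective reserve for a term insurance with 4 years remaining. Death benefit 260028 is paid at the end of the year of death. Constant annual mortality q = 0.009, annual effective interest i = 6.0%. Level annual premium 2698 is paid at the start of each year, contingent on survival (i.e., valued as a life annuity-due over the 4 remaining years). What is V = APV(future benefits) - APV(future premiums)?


v = 1/(1+i) = 0.943396
APV(future benefits) per unit = sum_{k=0}^{3} k_p_x * q * v^(k+1) = 0.030788
APV(future benefits) = 260028 * 0.030788 = 8005.6648
Life annuity-due factor ä_{x:4} = sum_{k=0}^{3} k_p_x * v^k = 3.626107
APV(future premiums) = 2698 * 3.626107 = 9783.2373
V = 8005.6648 - 9783.2373
= -1777.5725


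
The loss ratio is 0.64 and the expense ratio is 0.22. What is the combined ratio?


Combined ratio = loss ratio + expense ratio
= 0.64 + 0.22
= 0.86


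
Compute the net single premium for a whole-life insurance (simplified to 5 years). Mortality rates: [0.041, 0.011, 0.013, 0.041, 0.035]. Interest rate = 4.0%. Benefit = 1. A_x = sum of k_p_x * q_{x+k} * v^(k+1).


v = 0.961538
Year 0: k_p_x=1.0, q=0.041, term=0.039423
Year 1: k_p_x=0.959, q=0.011, term=0.009753
Year 2: k_p_x=0.948451, q=0.013, term=0.010961
Year 3: k_p_x=0.936121, q=0.041, term=0.032808
Year 4: k_p_x=0.89774, q=0.035, term=0.025826
A_x = 0.1188


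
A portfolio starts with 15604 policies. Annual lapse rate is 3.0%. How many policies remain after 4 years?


remaining = initial * (1 - lapse)^years
= 15604 * (1 - 0.03)^4
= 15604 * 0.885293
= 13814.109


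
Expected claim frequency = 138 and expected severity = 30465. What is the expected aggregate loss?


E[S] = E[N] * E[X]
= 138 * 30465
= 4.2042e+06


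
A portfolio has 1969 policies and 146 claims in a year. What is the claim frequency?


frequency = claims / policies
= 146 / 1969
= 0.0741


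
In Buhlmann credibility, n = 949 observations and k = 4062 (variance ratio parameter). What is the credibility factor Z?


Z = n / (n + k)
= 949 / (949 + 4062)
= 949 / 5011
= 0.1894


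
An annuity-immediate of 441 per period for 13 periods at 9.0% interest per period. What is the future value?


FV = PMT * ((1+i)^n - 1) / i
= 441 * ((1.09)^13 - 1) / 0.09
= 441 * (3.065805 - 1) / 0.09
= 10122.4426


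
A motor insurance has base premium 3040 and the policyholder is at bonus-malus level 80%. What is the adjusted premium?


adjusted = base * BM_level / 100
= 3040 * 80 / 100
= 3040 * 0.8
= 2432.0


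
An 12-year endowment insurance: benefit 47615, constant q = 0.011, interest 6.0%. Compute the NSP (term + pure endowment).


Term component = 4166.5416
Pure endowment = 12_p_x * v^12 * benefit = 0.8757 * 0.496969 * 47615 = 20721.8681
NSP = 24888.4096


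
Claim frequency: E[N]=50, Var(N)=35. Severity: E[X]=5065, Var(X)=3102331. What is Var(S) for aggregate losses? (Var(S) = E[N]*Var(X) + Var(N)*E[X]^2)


Var(S) = E[N]*Var(X) + Var(N)*E[X]^2
= 50*3102331 + 35*5065^2
= 155116550 + 897897875
= 1.0530e+09


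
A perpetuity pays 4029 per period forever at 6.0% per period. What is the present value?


PV = PMT / i
= 4029 / 0.06
= 67150.0


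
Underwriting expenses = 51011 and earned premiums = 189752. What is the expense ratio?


Expense ratio = expenses / premiums
= 51011 / 189752
= 0.2688


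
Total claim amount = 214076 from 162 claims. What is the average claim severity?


severity = total / number
= 214076 / 162
= 1321.4568


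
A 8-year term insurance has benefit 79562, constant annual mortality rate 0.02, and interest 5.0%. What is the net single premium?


NSP = benefit * sum_{k=0}^{n-1} k_p_x * q * v^(k+1)
With constant q=0.02, v=0.952381
Sum = 0.121191
NSP = 79562 * 0.121191
= 9642.2347


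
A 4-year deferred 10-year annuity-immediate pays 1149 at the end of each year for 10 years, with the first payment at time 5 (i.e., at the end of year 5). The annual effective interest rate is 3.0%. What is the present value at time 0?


PV at time 4 of the 10-year annuity-immediate:
a_n = 1149 * (1-(1+0.03)^(-10))/0.03 = 9801.2031
Discount back 4 years to time 0:
PV = 9801.2031 * (1+0.03)^(-4)
= 9801.2031 * 0.888487
= 8708.242


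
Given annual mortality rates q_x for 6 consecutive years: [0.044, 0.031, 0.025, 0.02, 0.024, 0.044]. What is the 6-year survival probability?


p_k = 1 - q_k for each year
Survival = product of (1 - q_k)
= 0.956 * 0.969 * 0.975 * 0.98 * 0.976 * 0.956
= 0.8259


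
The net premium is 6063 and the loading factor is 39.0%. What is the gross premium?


Gross = net * (1 + loading)
= 6063 * (1 + 0.39)
= 6063 * 1.39
= 8427.57


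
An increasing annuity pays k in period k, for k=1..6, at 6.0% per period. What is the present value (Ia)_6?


(Ia)_n = sum_{k=1}^{n} k * v^k, v = 1/(1+i)
v = 0.943396
Sum computed term by term:
(Ia)_6 = 16.3767


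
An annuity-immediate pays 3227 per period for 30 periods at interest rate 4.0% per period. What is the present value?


PV = PMT * (1 - (1+i)^(-n)) / i
= 3227 * (1 - (1+0.04)^(-30)) / 0.04
= 3227 * (1 - 0.308319) / 0.04
= 3227 * 17.292033
= 55801.3915


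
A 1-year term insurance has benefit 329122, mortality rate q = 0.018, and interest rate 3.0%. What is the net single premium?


NSP = benefit * q * v
v = 1/(1+i) = 0.970874
NSP = 329122 * 0.018 * 0.970874
= 5751.6466


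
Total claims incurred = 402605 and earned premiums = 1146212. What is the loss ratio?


Loss ratio = claims / premiums
= 402605 / 1146212
= 0.3512


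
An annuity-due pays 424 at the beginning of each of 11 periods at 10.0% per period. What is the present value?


PV_due = PMT * (1-(1+i)^(-n))/i * (1+i)
PV_immediate = 2753.9059
PV_due = 2753.9059 * 1.1
= 3029.2965


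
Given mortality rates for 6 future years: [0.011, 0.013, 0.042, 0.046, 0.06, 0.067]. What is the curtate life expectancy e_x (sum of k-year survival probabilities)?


e_x = sum_{k=1}^{n} k_p_x
k_p_x values:
  1_p_x = 0.989
  2_p_x = 0.976143
  3_p_x = 0.935145
  4_p_x = 0.892128
  5_p_x = 0.838601
  6_p_x = 0.782414
e_x = 5.4134


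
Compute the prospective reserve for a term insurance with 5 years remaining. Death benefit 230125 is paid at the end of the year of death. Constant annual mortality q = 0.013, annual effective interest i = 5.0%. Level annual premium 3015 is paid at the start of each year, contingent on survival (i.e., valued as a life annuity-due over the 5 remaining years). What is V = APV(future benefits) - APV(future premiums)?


v = 1/(1+i) = 0.952381
APV(future benefits) per unit = sum_{k=0}^{4} k_p_x * q * v^(k+1) = 0.054909
APV(future benefits) = 230125 * 0.054909 = 12635.8632
Life annuity-due factor ä_{x:5} = sum_{k=0}^{4} k_p_x * v^k = 4.434933
APV(future premiums) = 3015 * 4.434933 = 13371.3229
V = 12635.8632 - 13371.3229
= -735.4597


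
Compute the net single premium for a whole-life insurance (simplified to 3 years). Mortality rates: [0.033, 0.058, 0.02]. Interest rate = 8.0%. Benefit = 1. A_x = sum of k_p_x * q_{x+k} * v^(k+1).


v = 0.925926
Year 0: k_p_x=1.0, q=0.033, term=0.030556
Year 1: k_p_x=0.967, q=0.058, term=0.048085
Year 2: k_p_x=0.910914, q=0.02, term=0.014462
A_x = 0.0931


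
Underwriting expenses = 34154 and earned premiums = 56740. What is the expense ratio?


Expense ratio = expenses / premiums
= 34154 / 56740
= 0.6019


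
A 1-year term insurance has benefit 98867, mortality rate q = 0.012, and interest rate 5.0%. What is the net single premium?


NSP = benefit * q * v
v = 1/(1+i) = 0.952381
NSP = 98867 * 0.012 * 0.952381
= 1129.9086


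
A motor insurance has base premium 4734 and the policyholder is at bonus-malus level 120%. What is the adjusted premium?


adjusted = base * BM_level / 100
= 4734 * 120 / 100
= 4734 * 1.2
= 5680.8


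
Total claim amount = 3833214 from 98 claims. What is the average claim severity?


severity = total / number
= 3833214 / 98
= 39114.4286


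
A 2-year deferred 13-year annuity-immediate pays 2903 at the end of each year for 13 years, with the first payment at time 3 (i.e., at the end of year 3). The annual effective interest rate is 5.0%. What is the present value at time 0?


PV at time 2 of the 13-year annuity-immediate:
a_n = 2903 * (1-(1+0.05)^(-13))/0.05 = 27269.5424
Discount back 2 years to time 0:
PV = 27269.5424 * (1+0.05)^(-2)
= 27269.5424 * 0.907029
= 24734.2788


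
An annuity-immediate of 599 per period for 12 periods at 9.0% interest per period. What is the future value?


FV = PMT * ((1+i)^n - 1) / i
= 599 * ((1.09)^12 - 1) / 0.09
= 599 * (2.812665 - 1) / 0.09
= 12064.2912


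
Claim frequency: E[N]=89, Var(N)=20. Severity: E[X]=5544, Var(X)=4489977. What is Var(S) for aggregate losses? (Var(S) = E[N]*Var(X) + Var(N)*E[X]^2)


Var(S) = E[N]*Var(X) + Var(N)*E[X]^2
= 89*4489977 + 20*5544^2
= 399607953 + 614718720
= 1.0143e+09


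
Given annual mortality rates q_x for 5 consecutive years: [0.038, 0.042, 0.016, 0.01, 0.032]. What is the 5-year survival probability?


p_k = 1 - q_k for each year
Survival = product of (1 - q_k)
= 0.962 * 0.958 * 0.984 * 0.99 * 0.968
= 0.8691


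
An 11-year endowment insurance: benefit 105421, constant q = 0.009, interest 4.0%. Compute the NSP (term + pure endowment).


Term component = 7975.8387
Pure endowment = 11_p_x * v^11 * benefit = 0.905337 * 0.649581 * 105421 = 61996.9891
NSP = 69972.8279


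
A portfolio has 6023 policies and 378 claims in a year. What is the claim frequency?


frequency = claims / policies
= 378 / 6023
= 0.0628


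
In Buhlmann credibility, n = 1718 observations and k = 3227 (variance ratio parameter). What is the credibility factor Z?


Z = n / (n + k)
= 1718 / (1718 + 3227)
= 1718 / 4945
= 0.3474


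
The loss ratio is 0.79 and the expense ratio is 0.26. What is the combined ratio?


Combined ratio = loss ratio + expense ratio
= 0.79 + 0.26
= 1.05


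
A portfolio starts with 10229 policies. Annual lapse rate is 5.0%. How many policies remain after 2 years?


remaining = initial * (1 - lapse)^years
= 10229 * (1 - 0.05)^2
= 10229 * 0.9025
= 9231.6725


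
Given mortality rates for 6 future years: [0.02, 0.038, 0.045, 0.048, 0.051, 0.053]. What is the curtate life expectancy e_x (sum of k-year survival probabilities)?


e_x = sum_{k=1}^{n} k_p_x
k_p_x values:
  1_p_x = 0.98
  2_p_x = 0.94276
  3_p_x = 0.900336
  4_p_x = 0.85712
  5_p_x = 0.813407
  6_p_x = 0.770296
e_x = 5.2639


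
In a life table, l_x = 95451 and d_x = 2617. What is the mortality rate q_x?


q_x = d_x / l_x
= 2617 / 95451
= 0.0274


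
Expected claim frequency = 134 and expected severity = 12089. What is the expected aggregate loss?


E[S] = E[N] * E[X]
= 134 * 12089
= 1.6199e+06


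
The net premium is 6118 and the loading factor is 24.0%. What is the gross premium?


Gross = net * (1 + loading)
= 6118 * (1 + 0.24)
= 6118 * 1.24
= 7586.32


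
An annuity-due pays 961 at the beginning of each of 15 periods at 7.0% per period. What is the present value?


PV_due = PMT * (1-(1+i)^(-n))/i * (1+i)
PV_immediate = 8752.7054
PV_due = 8752.7054 * 1.07
= 9365.3947


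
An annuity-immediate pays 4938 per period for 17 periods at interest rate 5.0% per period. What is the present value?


PV = PMT * (1 - (1+i)^(-n)) / i
= 4938 * (1 - (1+0.05)^(-17)) / 0.05
= 4938 * (1 - 0.436297) / 0.05
= 4938 * 11.274066
= 55671.3391


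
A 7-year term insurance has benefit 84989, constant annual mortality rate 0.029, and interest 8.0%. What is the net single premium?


NSP = benefit * sum_{k=0}^{n-1} k_p_x * q * v^(k+1)
With constant q=0.029, v=0.925926
Sum = 0.139715
NSP = 84989 * 0.139715
= 11874.268


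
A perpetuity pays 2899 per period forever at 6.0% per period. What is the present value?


PV = PMT / i
= 2899 / 0.06
= 48316.6667


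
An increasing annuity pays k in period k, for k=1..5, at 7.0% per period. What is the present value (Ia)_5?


(Ia)_n = sum_{k=1}^{n} k * v^k, v = 1/(1+i)
v = 0.934579
Sum computed term by term:
(Ia)_5 = 11.7469


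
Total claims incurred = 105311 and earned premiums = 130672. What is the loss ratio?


Loss ratio = claims / premiums
= 105311 / 130672
= 0.8059


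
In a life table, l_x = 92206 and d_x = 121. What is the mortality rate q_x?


q_x = d_x / l_x
= 121 / 92206
= 0.0013


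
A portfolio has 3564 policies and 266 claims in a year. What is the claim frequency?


frequency = claims / policies
= 266 / 3564
= 0.0746


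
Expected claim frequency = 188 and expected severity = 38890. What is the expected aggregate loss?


E[S] = E[N] * E[X]
= 188 * 38890
= 7.3113e+06


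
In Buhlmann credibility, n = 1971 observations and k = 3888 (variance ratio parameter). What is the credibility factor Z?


Z = n / (n + k)
= 1971 / (1971 + 3888)
= 1971 / 5859
= 0.3364


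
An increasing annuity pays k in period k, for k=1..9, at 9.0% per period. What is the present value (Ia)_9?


(Ia)_n = sum_{k=1}^{n} k * v^k, v = 1/(1+i)
v = 0.917431
Sum computed term by term:
(Ia)_9 = 26.5663


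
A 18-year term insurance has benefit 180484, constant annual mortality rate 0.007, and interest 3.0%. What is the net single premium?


NSP = benefit * sum_{k=0}^{n-1} k_p_x * q * v^(k+1)
With constant q=0.007, v=0.970874
Sum = 0.09126
NSP = 180484 * 0.09126
= 16470.946


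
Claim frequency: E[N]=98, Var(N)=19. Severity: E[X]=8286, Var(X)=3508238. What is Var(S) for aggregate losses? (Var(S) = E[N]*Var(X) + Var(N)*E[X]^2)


Var(S) = E[N]*Var(X) + Var(N)*E[X]^2
= 98*3508238 + 19*8286^2
= 343807324 + 1304498124
= 1.6483e+09


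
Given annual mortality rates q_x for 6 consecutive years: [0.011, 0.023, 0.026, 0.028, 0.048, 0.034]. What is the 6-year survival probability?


p_k = 1 - q_k for each year
Survival = product of (1 - q_k)
= 0.989 * 0.977 * 0.974 * 0.972 * 0.952 * 0.966
= 0.8413


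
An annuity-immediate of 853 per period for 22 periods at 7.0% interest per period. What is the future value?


FV = PMT * ((1+i)^n - 1) / i
= 853 * ((1.07)^22 - 1) / 0.07
= 853 * (4.430402 - 1) / 0.07
= 41801.8955


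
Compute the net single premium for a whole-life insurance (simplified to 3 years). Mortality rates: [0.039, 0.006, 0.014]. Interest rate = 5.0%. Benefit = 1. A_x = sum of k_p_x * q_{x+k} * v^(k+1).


v = 0.952381
Year 0: k_p_x=1.0, q=0.039, term=0.037143
Year 1: k_p_x=0.961, q=0.006, term=0.00523
Year 2: k_p_x=0.955234, q=0.014, term=0.011552
A_x = 0.0539


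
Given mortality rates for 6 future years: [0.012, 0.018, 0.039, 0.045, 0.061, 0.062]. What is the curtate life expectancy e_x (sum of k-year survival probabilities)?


e_x = sum_{k=1}^{n} k_p_x
k_p_x values:
  1_p_x = 0.988
  2_p_x = 0.970216
  3_p_x = 0.932378
  4_p_x = 0.890421
  5_p_x = 0.836105
  6_p_x = 0.784266
e_x = 5.4014


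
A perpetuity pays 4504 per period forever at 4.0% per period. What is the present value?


PV = PMT / i
= 4504 / 0.04
= 112600.0


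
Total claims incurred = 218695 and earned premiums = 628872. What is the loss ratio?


Loss ratio = claims / premiums
= 218695 / 628872
= 0.3478


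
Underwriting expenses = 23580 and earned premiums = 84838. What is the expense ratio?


Expense ratio = expenses / premiums
= 23580 / 84838
= 0.2779


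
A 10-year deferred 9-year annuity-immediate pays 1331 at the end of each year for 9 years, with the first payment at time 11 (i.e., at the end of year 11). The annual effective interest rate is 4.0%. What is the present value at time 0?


PV at time 10 of the 9-year annuity-immediate:
a_n = 1331 * (1-(1+0.04)^(-9))/0.04 = 9896.4264
Discount back 10 years to time 0:
PV = 9896.4264 * (1+0.04)^(-10)
= 9896.4264 * 0.675564
= 6685.6711


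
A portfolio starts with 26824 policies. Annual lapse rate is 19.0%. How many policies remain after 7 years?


remaining = initial * (1 - lapse)^years
= 26824 * (1 - 0.19)^7
= 26824 * 0.228768
= 6136.4708


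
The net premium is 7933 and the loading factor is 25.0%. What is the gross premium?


Gross = net * (1 + loading)
= 7933 * (1 + 0.25)
= 7933 * 1.25
= 9916.25


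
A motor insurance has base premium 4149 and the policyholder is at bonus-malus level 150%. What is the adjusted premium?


adjusted = base * BM_level / 100
= 4149 * 150 / 100
= 4149 * 1.5
= 6223.5


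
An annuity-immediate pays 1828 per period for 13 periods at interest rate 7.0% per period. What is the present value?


PV = PMT * (1 - (1+i)^(-n)) / i
= 1828 * (1 - (1+0.07)^(-13)) / 0.07
= 1828 * (1 - 0.414964) / 0.07
= 1828 * 8.357651
= 15277.7856


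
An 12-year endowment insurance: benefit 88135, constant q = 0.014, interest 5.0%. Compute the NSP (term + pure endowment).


Term component = 10214.9476
Pure endowment = 12_p_x * v^12 * benefit = 0.844351 * 0.556837 * 88135 = 41438.0967
NSP = 51653.0443


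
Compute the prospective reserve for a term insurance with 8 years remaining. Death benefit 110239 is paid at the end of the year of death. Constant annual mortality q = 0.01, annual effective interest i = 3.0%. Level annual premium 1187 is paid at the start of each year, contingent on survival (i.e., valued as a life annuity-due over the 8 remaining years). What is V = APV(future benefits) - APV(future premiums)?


v = 1/(1+i) = 0.970874
APV(future benefits) per unit = sum_{k=0}^{7} k_p_x * q * v^(k+1) = 0.067894
APV(future benefits) = 110239 * 0.067894 = 7484.5892
Life annuity-due factor ä_{x:8} = sum_{k=0}^{7} k_p_x * v^k = 6.993103
APV(future premiums) = 1187 * 6.993103 = 8300.8133
V = 7484.5892 - 8300.8133
= -816.2241


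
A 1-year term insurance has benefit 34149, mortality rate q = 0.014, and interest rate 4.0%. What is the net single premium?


NSP = benefit * q * v
v = 1/(1+i) = 0.961538
NSP = 34149 * 0.014 * 0.961538
= 459.6981


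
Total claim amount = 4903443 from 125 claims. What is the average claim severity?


severity = total / number
= 4903443 / 125
= 39227.544


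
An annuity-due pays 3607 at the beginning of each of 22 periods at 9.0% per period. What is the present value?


PV_due = PMT * (1-(1+i)^(-n))/i * (1+i)
PV_immediate = 34058.8286
PV_due = 34058.8286 * 1.09
= 37124.1231


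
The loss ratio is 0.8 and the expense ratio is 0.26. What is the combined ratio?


Combined ratio = loss ratio + expense ratio
= 0.8 + 0.26
= 1.06


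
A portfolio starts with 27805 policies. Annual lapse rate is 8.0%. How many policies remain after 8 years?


remaining = initial * (1 - lapse)^years
= 27805 * (1 - 0.08)^8
= 27805 * 0.513219
= 14270.0508


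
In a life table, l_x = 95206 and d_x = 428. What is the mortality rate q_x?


q_x = d_x / l_x
= 428 / 95206
= 0.0045


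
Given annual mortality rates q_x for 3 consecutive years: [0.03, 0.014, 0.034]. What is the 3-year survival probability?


p_k = 1 - q_k for each year
Survival = product of (1 - q_k)
= 0.97 * 0.986 * 0.966
= 0.9239


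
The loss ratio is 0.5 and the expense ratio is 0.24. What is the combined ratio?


Combined ratio = loss ratio + expense ratio
= 0.5 + 0.24
= 0.74


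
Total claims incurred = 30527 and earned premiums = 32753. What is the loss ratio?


Loss ratio = claims / premiums
= 30527 / 32753
= 0.932


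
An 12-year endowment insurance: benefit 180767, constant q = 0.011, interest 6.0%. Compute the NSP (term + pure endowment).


Term component = 15817.9821
Pure endowment = 12_p_x * v^12 * benefit = 0.8757 * 0.496969 * 180767 = 78669.1154
NSP = 94487.0975


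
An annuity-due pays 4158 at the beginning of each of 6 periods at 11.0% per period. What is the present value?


PV_due = PMT * (1-(1+i)^(-n))/i * (1+i)
PV_immediate = 17590.5764
PV_due = 17590.5764 * 1.11
= 19525.5398


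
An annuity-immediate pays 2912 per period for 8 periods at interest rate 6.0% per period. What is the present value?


PV = PMT * (1 - (1+i)^(-n)) / i
= 2912 * (1 - (1+0.06)^(-8)) / 0.06
= 2912 * (1 - 0.627412) / 0.06
= 2912 * 6.209794
= 18082.9196


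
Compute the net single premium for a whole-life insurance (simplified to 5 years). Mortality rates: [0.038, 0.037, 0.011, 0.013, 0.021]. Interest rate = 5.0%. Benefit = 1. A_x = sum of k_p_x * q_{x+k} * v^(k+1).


v = 0.952381
Year 0: k_p_x=1.0, q=0.038, term=0.03619
Year 1: k_p_x=0.962, q=0.037, term=0.032285
Year 2: k_p_x=0.926406, q=0.011, term=0.008803
Year 3: k_p_x=0.916216, q=0.013, term=0.009799
Year 4: k_p_x=0.904305, q=0.021, term=0.014879
A_x = 0.102


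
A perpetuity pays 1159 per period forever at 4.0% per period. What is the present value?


PV = PMT / i
= 1159 / 0.04
= 28975.0


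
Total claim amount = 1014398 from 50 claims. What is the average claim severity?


severity = total / number
= 1014398 / 50
= 20287.96


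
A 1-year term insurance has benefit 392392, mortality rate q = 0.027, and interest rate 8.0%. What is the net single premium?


NSP = benefit * q * v
v = 1/(1+i) = 0.925926
NSP = 392392 * 0.027 * 0.925926
= 9809.8


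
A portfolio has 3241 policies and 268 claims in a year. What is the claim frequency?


frequency = claims / policies
= 268 / 3241
= 0.0827


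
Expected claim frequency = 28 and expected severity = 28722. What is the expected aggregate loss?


E[S] = E[N] * E[X]
= 28 * 28722
= 804216


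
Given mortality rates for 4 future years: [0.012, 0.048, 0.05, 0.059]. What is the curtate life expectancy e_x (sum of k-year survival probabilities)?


e_x = sum_{k=1}^{n} k_p_x
k_p_x values:
  1_p_x = 0.988
  2_p_x = 0.940576
  3_p_x = 0.893547
  4_p_x = 0.840828
e_x = 3.663


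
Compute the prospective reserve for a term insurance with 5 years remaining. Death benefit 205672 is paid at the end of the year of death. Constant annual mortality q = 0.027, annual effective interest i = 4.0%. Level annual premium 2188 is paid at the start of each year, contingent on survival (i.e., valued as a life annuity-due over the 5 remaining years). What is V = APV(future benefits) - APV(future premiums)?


v = 1/(1+i) = 0.961538
APV(future benefits) per unit = sum_{k=0}^{4} k_p_x * q * v^(k+1) = 0.114126
APV(future benefits) = 205672 * 0.114126 = 23472.461
Life annuity-due factor ä_{x:5} = sum_{k=0}^{4} k_p_x * v^k = 4.395953
APV(future premiums) = 2188 * 4.395953 = 9618.3449
V = 23472.461 - 9618.3449
= 13854.1161


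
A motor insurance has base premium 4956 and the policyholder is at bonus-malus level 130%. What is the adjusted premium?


adjusted = base * BM_level / 100
= 4956 * 130 / 100
= 4956 * 1.3
= 6442.8


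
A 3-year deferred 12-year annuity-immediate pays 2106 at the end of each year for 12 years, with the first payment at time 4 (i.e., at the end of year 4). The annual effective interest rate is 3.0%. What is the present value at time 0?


PV at time 3 of the 12-year annuity-immediate:
a_n = 2106 * (1-(1+0.03)^(-12))/0.03 = 20963.1324
Discount back 3 years to time 0:
PV = 20963.1324 * (1+0.03)^(-3)
= 20963.1324 * 0.915142
= 19184.2358


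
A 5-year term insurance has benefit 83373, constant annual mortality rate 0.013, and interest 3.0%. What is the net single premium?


NSP = benefit * sum_{k=0}^{n-1} k_p_x * q * v^(k+1)
With constant q=0.013, v=0.970874
Sum = 0.058053
NSP = 83373 * 0.058053
= 4840.0615


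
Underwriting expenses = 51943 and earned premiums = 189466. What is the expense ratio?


Expense ratio = expenses / premiums
= 51943 / 189466
= 0.2742


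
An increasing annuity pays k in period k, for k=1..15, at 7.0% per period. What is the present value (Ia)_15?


(Ia)_n = sum_{k=1}^{n} k * v^k, v = 1/(1+i)
v = 0.934579
Sum computed term by term:
(Ia)_15 = 61.554


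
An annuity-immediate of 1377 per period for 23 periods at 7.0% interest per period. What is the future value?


FV = PMT * ((1+i)^n - 1) / i
= 1377 * ((1.07)^23 - 1) / 0.07
= 1377 * (4.74053 - 1) / 0.07
= 73581.566


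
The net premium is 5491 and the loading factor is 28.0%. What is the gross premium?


Gross = net * (1 + loading)
= 5491 * (1 + 0.28)
= 5491 * 1.28
= 7028.48


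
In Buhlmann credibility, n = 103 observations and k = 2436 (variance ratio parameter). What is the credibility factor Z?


Z = n / (n + k)
= 103 / (103 + 2436)
= 103 / 2539
= 0.0406


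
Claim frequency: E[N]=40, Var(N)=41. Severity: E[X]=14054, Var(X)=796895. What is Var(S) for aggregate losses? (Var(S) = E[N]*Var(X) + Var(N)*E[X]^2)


Var(S) = E[N]*Var(X) + Var(N)*E[X]^2
= 40*796895 + 41*14054^2
= 31875800 + 8098111556
= 8.1300e+09


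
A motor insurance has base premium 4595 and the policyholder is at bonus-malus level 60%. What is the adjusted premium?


adjusted = base * BM_level / 100
= 4595 * 60 / 100
= 4595 * 0.6
= 2757.0


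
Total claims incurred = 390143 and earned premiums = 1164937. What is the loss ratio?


Loss ratio = claims / premiums
= 390143 / 1164937
= 0.3349


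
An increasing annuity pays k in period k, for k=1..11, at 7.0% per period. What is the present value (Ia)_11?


(Ia)_n = sum_{k=1}^{n} k * v^k, v = 1/(1+i)
v = 0.934579
Sum computed term by term:
(Ia)_11 = 39.9652


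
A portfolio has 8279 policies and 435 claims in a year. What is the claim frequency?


frequency = claims / policies
= 435 / 8279
= 0.0525


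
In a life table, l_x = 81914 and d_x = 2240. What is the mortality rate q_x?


q_x = d_x / l_x
= 2240 / 81914
= 0.0273


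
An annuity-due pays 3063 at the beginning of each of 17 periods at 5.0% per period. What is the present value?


PV_due = PMT * (1-(1+i)^(-n))/i * (1+i)
PV_immediate = 34532.4649
PV_due = 34532.4649 * 1.05
= 36259.0882


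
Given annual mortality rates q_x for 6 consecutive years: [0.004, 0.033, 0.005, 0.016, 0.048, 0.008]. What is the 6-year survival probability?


p_k = 1 - q_k for each year
Survival = product of (1 - q_k)
= 0.996 * 0.967 * 0.995 * 0.984 * 0.952 * 0.992
= 0.8905


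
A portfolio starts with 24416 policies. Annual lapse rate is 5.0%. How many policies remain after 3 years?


remaining = initial * (1 - lapse)^years
= 24416 * (1 - 0.05)^3
= 24416 * 0.857375
= 20933.668


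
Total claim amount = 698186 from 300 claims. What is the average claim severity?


severity = total / number
= 698186 / 300
= 2327.2867


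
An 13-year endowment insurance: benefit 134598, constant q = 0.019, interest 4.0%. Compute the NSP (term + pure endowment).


Term component = 23058.7702
Pure endowment = 13_p_x * v^13 * benefit = 0.779286 * 0.600574 * 134598 = 62994.4505
NSP = 86053.2207


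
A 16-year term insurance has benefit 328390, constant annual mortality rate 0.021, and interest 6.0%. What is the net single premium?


NSP = benefit * sum_{k=0}^{n-1} k_p_x * q * v^(k+1)
With constant q=0.021, v=0.943396
Sum = 0.186588
NSP = 328390 * 0.186588
= 61273.5886


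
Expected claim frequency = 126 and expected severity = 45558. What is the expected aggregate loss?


E[S] = E[N] * E[X]
= 126 * 45558
= 5.7403e+06


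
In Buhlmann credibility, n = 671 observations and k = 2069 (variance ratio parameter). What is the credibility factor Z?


Z = n / (n + k)
= 671 / (671 + 2069)
= 671 / 2740
= 0.2449


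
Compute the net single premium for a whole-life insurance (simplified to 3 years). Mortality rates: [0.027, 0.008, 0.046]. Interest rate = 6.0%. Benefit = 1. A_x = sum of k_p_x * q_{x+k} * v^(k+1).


v = 0.943396
Year 0: k_p_x=1.0, q=0.027, term=0.025472
Year 1: k_p_x=0.973, q=0.008, term=0.006928
Year 2: k_p_x=0.965216, q=0.046, term=0.037279
A_x = 0.0697


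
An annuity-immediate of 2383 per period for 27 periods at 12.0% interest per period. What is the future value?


FV = PMT * ((1+i)^n - 1) / i
= 2383 * ((1.12)^27 - 1) / 0.12
= 2383 * (21.324881 - 1) / 0.12
= 403618.2577


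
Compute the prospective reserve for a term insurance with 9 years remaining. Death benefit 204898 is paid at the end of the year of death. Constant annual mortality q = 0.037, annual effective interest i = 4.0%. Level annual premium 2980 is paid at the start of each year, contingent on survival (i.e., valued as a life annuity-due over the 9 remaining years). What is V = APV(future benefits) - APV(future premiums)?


v = 1/(1+i) = 0.961538
APV(future benefits) per unit = sum_{k=0}^{8} k_p_x * q * v^(k+1) = 0.240057
APV(future benefits) = 204898 * 0.240057 = 49187.1758
Life annuity-due factor ä_{x:9} = sum_{k=0}^{8} k_p_x * v^k = 6.747545
APV(future premiums) = 2980 * 6.747545 = 20107.6838
V = 49187.1758 - 20107.6838
= 29079.492


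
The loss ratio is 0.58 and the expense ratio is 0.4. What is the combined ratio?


Combined ratio = loss ratio + expense ratio
= 0.58 + 0.4
= 0.98


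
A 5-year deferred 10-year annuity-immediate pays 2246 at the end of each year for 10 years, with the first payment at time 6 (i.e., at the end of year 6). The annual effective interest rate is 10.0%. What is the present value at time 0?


PV at time 5 of the 10-year annuity-immediate:
a_n = 2246 * (1-(1+0.1)^(-10))/0.1 = 13800.6977
Discount back 5 years to time 0:
PV = 13800.6977 * (1+0.1)^(-5)
= 13800.6977 * 0.620921
= 8569.1475


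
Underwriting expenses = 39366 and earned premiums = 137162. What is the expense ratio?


Expense ratio = expenses / premiums
= 39366 / 137162
= 0.287


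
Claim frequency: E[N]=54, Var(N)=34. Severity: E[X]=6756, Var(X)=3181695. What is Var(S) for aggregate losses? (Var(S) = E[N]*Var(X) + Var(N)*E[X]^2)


Var(S) = E[N]*Var(X) + Var(N)*E[X]^2
= 54*3181695 + 34*6756^2
= 171811530 + 1551880224
= 1.7237e+09


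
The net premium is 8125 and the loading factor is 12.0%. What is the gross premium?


Gross = net * (1 + loading)
= 8125 * (1 + 0.12)
= 8125 * 1.12
= 9100.0


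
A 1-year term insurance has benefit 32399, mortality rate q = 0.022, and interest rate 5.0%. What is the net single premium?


NSP = benefit * q * v
v = 1/(1+i) = 0.952381
NSP = 32399 * 0.022 * 0.952381
= 678.8362


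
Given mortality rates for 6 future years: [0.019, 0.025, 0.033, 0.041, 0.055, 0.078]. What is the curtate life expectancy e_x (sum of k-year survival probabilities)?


e_x = sum_{k=1}^{n} k_p_x
k_p_x values:
  1_p_x = 0.981
  2_p_x = 0.956475
  3_p_x = 0.924911
  4_p_x = 0.88699
  5_p_x = 0.838206
  6_p_x = 0.772825
e_x = 5.3604


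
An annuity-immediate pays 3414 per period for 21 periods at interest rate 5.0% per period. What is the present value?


PV = PMT * (1 - (1+i)^(-n)) / i
= 3414 * (1 - (1+0.05)^(-21)) / 0.05
= 3414 * (1 - 0.358942) / 0.05
= 3414 * 12.821153
= 43771.4153


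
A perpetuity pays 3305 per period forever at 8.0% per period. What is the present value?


PV = PMT / i
= 3305 / 0.08
= 41312.5


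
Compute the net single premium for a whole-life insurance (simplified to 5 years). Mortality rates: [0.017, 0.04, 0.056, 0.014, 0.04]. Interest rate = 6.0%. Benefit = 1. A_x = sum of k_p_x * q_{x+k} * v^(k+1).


v = 0.943396
Year 0: k_p_x=1.0, q=0.017, term=0.016038
Year 1: k_p_x=0.983, q=0.04, term=0.034995
Year 2: k_p_x=0.94368, q=0.056, term=0.044371
Year 3: k_p_x=0.890834, q=0.014, term=0.009879
Year 4: k_p_x=0.878362, q=0.04, term=0.026255
A_x = 0.1315


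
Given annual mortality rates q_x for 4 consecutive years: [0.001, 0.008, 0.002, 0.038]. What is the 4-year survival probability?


p_k = 1 - q_k for each year
Survival = product of (1 - q_k)
= 0.999 * 0.992 * 0.998 * 0.962
= 0.9514


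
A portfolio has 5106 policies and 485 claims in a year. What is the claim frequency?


frequency = claims / policies
= 485 / 5106
= 0.095


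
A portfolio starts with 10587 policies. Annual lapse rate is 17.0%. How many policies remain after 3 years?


remaining = initial * (1 - lapse)^years
= 10587 * (1 - 0.17)^3
= 10587 * 0.571787
= 6053.509


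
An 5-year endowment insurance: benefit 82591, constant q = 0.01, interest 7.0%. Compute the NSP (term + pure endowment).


Term component = 3323.8463
Pure endowment = 5_p_x * v^5 * benefit = 0.95099 * 0.712986 * 82591 = 56000.2298
NSP = 59324.0761


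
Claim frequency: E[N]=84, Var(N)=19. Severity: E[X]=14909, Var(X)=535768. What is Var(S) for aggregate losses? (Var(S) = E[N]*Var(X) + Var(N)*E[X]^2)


Var(S) = E[N]*Var(X) + Var(N)*E[X]^2
= 84*535768 + 19*14909^2
= 45004512 + 4223287339
= 4.2683e+09
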